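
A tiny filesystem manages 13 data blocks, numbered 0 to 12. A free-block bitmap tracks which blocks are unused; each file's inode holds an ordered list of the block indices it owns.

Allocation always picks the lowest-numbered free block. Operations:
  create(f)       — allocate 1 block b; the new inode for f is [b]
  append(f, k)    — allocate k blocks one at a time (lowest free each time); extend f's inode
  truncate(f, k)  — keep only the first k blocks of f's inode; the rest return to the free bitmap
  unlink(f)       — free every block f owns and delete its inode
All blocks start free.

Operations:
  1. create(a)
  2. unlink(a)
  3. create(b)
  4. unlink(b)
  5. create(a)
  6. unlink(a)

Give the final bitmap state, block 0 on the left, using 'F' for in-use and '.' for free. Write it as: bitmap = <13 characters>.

create(a): bitmap=F............ | a=[0]
unlink(a): bitmap=............. | 
create(b): bitmap=F............ | b=[0]
unlink(b): bitmap=............. | 
create(a): bitmap=F............ | a=[0]
unlink(a): bitmap=............. | 

bitmap = .............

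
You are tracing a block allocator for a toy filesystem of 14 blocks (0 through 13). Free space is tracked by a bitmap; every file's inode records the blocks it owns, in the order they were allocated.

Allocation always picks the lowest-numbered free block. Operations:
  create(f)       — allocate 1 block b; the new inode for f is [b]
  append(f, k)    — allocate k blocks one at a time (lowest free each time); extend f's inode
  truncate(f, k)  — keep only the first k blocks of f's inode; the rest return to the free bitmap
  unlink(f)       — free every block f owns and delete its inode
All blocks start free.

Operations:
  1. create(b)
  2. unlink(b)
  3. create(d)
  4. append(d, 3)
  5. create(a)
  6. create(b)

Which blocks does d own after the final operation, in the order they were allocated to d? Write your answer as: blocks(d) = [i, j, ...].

after create(b) → b:[0]  free=[F.............]
after unlink(b) →   free=[..............]
after create(d) → d:[0]  free=[F.............]
after append(d, 3) → d:[0, 1, 2, 3]  free=[FFFF..........]
after create(a) → a:[4], d:[0, 1, 2, 3]  free=[FFFFF.........]
after create(b) → a:[4], b:[5], d:[0, 1, 2, 3]  free=[FFFFFF........]

blocks(d) = [0, 1, 2, 3]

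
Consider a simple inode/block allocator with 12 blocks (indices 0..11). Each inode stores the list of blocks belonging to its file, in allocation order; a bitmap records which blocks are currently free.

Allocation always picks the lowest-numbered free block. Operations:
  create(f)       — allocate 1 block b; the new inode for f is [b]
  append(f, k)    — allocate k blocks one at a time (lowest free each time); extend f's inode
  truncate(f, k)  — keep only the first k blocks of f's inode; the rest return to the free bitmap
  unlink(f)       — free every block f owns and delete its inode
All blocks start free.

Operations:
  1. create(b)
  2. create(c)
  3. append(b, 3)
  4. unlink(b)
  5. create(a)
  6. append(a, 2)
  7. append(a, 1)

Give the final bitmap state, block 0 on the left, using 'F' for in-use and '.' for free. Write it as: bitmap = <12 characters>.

after create(b) → b:[0]  free=[F...........]
after create(c) → b:[0], c:[1]  free=[FF..........]
after append(b, 3) → b:[0, 2, 3, 4], c:[1]  free=[FFFFF.......]
after unlink(b) → c:[1]  free=[.F..........]
after create(a) → a:[0], c:[1]  free=[FF..........]
after append(a, 2) → a:[0, 2, 3], c:[1]  free=[FFFF........]
after append(a, 1) → a:[0, 2, 3, 4], c:[1]  free=[FFFFF.......]

bitmap = FFFFF.......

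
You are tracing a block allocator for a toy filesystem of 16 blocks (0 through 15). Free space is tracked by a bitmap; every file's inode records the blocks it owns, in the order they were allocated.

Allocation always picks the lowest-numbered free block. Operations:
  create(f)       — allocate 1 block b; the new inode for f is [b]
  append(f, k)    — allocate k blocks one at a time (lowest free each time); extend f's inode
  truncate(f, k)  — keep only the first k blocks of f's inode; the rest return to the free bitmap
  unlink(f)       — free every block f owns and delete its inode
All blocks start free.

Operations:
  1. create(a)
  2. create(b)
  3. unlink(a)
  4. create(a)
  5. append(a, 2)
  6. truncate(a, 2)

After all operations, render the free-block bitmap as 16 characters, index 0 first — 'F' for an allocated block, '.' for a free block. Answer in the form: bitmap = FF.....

bitmap = FFF.............

  1. create(a)  ⇒  F...............  {a→[0]}
  2. create(b)  ⇒  FF..............  {a→[0]; b→[1]}
  3. unlink(a)  ⇒  .F..............  {b→[1]}
  4. create(a)  ⇒  FF..............  {a→[0]; b→[1]}
  5. append(a, 2)  ⇒  FFFF............  {a→[0, 2, 3]; b→[1]}
  6. truncate(a, 2)  ⇒  FFF.............  {a→[0, 2]; b→[1]}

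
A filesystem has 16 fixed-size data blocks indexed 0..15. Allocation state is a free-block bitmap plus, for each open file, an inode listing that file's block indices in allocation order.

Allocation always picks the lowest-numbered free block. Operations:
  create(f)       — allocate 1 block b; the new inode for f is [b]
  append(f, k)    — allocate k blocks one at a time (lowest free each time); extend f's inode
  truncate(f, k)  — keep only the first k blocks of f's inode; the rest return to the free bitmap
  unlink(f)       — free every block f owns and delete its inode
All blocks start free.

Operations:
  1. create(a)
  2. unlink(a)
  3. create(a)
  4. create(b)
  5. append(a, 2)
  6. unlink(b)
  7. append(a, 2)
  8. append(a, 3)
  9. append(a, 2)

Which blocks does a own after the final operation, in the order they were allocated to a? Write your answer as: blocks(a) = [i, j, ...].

  1. create(a)  ⇒  F...............  {a→[0]}
  2. unlink(a)  ⇒  ................  {}
  3. create(a)  ⇒  F...............  {a→[0]}
  4. create(b)  ⇒  FF..............  {a→[0]; b→[1]}
  5. append(a, 2)  ⇒  FFFF............  {a→[0, 2, 3]; b→[1]}
  6. unlink(b)  ⇒  F.FF............  {a→[0, 2, 3]}
  7. append(a, 2)  ⇒  FFFFF...........  {a→[0, 2, 3, 1, 4]}
  8. append(a, 3)  ⇒  FFFFFFFF........  {a→[0, 2, 3, 1, 4, 5, 6, 7]}
  9. append(a, 2)  ⇒  FFFFFFFFFF......  {a→[0, 2, 3, 1, 4, 5, 6, 7, 8, 9]}

blocks(a) = [0, 2, 3, 1, 4, 5, 6, 7, 8, 9]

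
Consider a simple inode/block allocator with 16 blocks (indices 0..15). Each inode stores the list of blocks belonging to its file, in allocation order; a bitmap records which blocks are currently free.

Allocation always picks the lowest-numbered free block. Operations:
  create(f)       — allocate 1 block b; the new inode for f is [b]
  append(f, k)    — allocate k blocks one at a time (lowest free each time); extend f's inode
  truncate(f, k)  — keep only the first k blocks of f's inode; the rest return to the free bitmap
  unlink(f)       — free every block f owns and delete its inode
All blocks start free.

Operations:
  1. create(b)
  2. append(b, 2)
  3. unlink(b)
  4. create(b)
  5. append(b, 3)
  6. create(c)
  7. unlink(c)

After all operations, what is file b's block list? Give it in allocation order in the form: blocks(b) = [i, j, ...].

blocks(b) = [0, 1, 2, 3]

after create(b) → b:[0]  free=[F...............]
after append(b, 2) → b:[0, 1, 2]  free=[FFF.............]
after unlink(b) →   free=[................]
after create(b) → b:[0]  free=[F...............]
after append(b, 3) → b:[0, 1, 2, 3]  free=[FFFF............]
after create(c) → b:[0, 1, 2, 3], c:[4]  free=[FFFFF...........]
after unlink(c) → b:[0, 1, 2, 3]  free=[FFFF............]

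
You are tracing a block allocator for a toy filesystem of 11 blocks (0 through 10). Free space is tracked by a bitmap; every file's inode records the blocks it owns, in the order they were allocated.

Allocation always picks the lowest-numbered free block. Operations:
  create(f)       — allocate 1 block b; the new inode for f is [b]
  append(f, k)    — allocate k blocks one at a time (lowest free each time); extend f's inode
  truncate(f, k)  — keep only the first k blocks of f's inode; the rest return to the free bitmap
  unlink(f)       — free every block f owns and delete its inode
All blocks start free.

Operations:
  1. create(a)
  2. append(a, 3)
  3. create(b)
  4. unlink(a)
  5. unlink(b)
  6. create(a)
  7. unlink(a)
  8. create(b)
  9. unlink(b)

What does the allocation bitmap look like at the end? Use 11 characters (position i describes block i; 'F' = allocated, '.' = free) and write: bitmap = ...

after create(a) → a:[0]  free=[F..........]
after append(a, 3) → a:[0, 1, 2, 3]  free=[FFFF.......]
after create(b) → a:[0, 1, 2, 3], b:[4]  free=[FFFFF......]
after unlink(a) → b:[4]  free=[....F......]
after unlink(b) →   free=[...........]
after create(a) → a:[0]  free=[F..........]
after unlink(a) →   free=[...........]
after create(b) → b:[0]  free=[F..........]
after unlink(b) →   free=[...........]

bitmap = ...........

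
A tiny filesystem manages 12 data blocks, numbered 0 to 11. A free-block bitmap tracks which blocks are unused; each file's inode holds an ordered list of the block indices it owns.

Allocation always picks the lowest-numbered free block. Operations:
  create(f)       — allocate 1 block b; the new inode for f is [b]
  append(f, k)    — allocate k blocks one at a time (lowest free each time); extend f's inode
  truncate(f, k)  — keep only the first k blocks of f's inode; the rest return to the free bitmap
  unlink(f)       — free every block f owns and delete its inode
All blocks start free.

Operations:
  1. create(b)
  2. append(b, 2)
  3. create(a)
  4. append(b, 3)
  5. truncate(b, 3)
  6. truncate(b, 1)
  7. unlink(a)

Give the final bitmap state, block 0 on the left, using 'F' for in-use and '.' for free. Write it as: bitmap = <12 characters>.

create(b): bitmap=F........... | b=[0]
append(b, 2): bitmap=FFF......... | b=[0, 1, 2]
create(a): bitmap=FFFF........ | a=[3] b=[0, 1, 2]
append(b, 3): bitmap=FFFFFFF..... | a=[3] b=[0, 1, 2, 4, 5, 6]
truncate(b, 3): bitmap=FFFF........ | a=[3] b=[0, 1, 2]
truncate(b, 1): bitmap=F..F........ | a=[3] b=[0]
unlink(a): bitmap=F........... | b=[0]

bitmap = F...........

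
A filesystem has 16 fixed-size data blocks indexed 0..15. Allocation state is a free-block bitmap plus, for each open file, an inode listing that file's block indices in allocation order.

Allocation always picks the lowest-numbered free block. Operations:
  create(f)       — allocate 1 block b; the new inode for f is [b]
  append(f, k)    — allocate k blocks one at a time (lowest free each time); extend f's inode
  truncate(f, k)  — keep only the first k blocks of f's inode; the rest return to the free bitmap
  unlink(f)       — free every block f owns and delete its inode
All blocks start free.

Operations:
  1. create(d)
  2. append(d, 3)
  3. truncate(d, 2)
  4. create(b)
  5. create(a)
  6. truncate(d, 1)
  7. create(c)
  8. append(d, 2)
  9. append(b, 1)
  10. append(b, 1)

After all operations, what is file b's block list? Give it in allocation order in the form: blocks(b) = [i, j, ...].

after create(d) → d:[0]  free=[F...............]
after append(d, 3) → d:[0, 1, 2, 3]  free=[FFFF............]
after truncate(d, 2) → d:[0, 1]  free=[FF..............]
after create(b) → b:[2], d:[0, 1]  free=[FFF.............]
after create(a) → a:[3], b:[2], d:[0, 1]  free=[FFFF............]
after truncate(d, 1) → a:[3], b:[2], d:[0]  free=[F.FF............]
after create(c) → a:[3], b:[2], c:[1], d:[0]  free=[FFFF............]
after append(d, 2) → a:[3], b:[2], c:[1], d:[0, 4, 5]  free=[FFFFFF..........]
after append(b, 1) → a:[3], b:[2, 6], c:[1], d:[0, 4, 5]  free=[FFFFFFF.........]
after append(b, 1) → a:[3], b:[2, 6, 7], c:[1], d:[0, 4, 5]  free=[FFFFFFFF........]

blocks(b) = [2, 6, 7]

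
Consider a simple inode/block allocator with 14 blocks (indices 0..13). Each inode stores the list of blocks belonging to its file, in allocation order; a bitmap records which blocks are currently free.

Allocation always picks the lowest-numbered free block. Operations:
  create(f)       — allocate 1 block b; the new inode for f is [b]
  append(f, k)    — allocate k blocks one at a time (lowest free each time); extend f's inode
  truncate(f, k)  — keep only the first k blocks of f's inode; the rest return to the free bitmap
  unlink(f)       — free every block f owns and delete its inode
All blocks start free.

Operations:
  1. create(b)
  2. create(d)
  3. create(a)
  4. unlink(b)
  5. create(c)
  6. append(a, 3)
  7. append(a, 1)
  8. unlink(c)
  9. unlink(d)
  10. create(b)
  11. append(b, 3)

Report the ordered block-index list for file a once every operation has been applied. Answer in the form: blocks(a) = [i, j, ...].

  1. create(b)  ⇒  F.............  {b→[0]}
  2. create(d)  ⇒  FF............  {b→[0]; d→[1]}
  3. create(a)  ⇒  FFF...........  {a→[2]; b→[0]; d→[1]}
  4. unlink(b)  ⇒  .FF...........  {a→[2]; d→[1]}
  5. create(c)  ⇒  FFF...........  {a→[2]; c→[0]; d→[1]}
  6. append(a, 3)  ⇒  FFFFFF........  {a→[2, 3, 4, 5]; c→[0]; d→[1]}
  7. append(a, 1)  ⇒  FFFFFFF.......  {a→[2, 3, 4, 5, 6]; c→[0]; d→[1]}
  8. unlink(c)  ⇒  .FFFFFF.......  {a→[2, 3, 4, 5, 6]; d→[1]}
  9. unlink(d)  ⇒  ..FFFFF.......  {a→[2, 3, 4, 5, 6]}
  10. create(b)  ⇒  F.FFFFF.......  {a→[2, 3, 4, 5, 6]; b→[0]}
  11. append(b, 3)  ⇒  FFFFFFFFF.....  {a→[2, 3, 4, 5, 6]; b→[0, 1, 7, 8]}

blocks(a) = [2, 3, 4, 5, 6]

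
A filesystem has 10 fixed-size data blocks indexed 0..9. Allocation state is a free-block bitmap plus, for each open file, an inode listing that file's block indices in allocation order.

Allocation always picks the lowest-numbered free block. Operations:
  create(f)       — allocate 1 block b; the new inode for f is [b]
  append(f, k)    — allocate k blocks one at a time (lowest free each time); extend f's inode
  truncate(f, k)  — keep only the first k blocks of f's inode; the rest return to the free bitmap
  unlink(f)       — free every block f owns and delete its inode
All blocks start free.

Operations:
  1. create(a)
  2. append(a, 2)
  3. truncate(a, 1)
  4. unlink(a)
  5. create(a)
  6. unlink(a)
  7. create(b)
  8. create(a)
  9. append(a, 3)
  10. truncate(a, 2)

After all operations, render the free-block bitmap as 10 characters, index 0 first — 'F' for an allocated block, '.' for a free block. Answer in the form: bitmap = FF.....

bitmap = FFF.......

[1] create(a) — a=0 (map F.........)
[2] append(a, 2) — a=0,1,2 (map FFF.......)
[3] truncate(a, 1) — a=0 (map F.........)
[4] unlink(a) —  (map ..........)
[5] create(a) — a=0 (map F.........)
[6] unlink(a) —  (map ..........)
[7] create(b) — b=0 (map F.........)
[8] create(a) — a=1 b=0 (map FF........)
[9] append(a, 3) — a=1,2,3,4 b=0 (map FFFFF.....)
[10] truncate(a, 2) — a=1,2 b=0 (map FFF.......)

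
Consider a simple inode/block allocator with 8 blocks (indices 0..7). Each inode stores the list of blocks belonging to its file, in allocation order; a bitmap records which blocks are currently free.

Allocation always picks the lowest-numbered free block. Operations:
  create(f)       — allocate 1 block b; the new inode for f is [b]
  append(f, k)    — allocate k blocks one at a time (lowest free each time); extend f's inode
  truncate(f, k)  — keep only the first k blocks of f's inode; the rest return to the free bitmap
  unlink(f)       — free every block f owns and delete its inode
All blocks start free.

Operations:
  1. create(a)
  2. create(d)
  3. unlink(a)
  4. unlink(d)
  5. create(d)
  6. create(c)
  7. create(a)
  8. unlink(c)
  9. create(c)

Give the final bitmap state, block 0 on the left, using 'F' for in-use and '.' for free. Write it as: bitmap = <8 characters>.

bitmap = FFF.....

  1. create(a)  ⇒  F.......  {a→[0]}
  2. create(d)  ⇒  FF......  {a→[0]; d→[1]}
  3. unlink(a)  ⇒  .F......  {d→[1]}
  4. unlink(d)  ⇒  ........  {}
  5. create(d)  ⇒  F.......  {d→[0]}
  6. create(c)  ⇒  FF......  {c→[1]; d→[0]}
  7. create(a)  ⇒  FFF.....  {a→[2]; c→[1]; d→[0]}
  8. unlink(c)  ⇒  F.F.....  {a→[2]; d→[0]}
  9. create(c)  ⇒  FFF.....  {a→[2]; c→[1]; d→[0]}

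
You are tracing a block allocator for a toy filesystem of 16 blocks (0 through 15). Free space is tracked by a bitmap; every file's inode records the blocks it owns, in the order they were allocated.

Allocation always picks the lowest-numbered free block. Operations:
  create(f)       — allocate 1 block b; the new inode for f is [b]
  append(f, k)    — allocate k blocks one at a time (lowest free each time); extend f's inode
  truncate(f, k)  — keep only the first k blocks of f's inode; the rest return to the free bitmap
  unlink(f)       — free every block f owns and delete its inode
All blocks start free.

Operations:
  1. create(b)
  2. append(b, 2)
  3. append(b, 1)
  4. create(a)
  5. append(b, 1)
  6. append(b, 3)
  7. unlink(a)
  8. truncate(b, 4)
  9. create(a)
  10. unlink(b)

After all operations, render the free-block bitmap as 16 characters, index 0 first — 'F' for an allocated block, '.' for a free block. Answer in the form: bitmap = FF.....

[1] create(b) — b=0 (map F...............)
[2] append(b, 2) — b=0,1,2 (map FFF.............)
[3] append(b, 1) — b=0,1,2,3 (map FFFF............)
[4] create(a) — a=4 b=0,1,2,3 (map FFFFF...........)
[5] append(b, 1) — a=4 b=0,1,2,3,5 (map FFFFFF..........)
[6] append(b, 3) — a=4 b=0,1,2,3,5,6,7,8 (map FFFFFFFFF.......)
[7] unlink(a) — b=0,1,2,3,5,6,7,8 (map FFFF.FFFF.......)
[8] truncate(b, 4) — b=0,1,2,3 (map FFFF............)
[9] create(a) — a=4 b=0,1,2,3 (map FFFFF...........)
[10] unlink(b) — a=4 (map ....F...........)

bitmap = ....F...........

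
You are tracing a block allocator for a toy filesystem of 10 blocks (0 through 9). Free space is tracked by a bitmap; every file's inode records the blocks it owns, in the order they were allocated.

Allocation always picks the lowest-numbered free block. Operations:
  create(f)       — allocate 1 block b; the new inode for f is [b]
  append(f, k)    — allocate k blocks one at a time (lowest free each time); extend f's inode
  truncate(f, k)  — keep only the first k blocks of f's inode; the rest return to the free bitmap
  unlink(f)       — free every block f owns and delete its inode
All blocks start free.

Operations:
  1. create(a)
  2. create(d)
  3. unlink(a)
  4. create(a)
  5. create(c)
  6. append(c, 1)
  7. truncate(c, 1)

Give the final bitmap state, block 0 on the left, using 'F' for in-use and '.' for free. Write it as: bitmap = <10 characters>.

create(a): bitmap=F......... | a=[0]
create(d): bitmap=FF........ | a=[0] d=[1]
unlink(a): bitmap=.F........ | d=[1]
create(a): bitmap=FF........ | a=[0] d=[1]
create(c): bitmap=FFF....... | a=[0] c=[2] d=[1]
append(c, 1): bitmap=FFFF...... | a=[0] c=[2, 3] d=[1]
truncate(c, 1): bitmap=FFF....... | a=[0] c=[2] d=[1]

bitmap = FFF.......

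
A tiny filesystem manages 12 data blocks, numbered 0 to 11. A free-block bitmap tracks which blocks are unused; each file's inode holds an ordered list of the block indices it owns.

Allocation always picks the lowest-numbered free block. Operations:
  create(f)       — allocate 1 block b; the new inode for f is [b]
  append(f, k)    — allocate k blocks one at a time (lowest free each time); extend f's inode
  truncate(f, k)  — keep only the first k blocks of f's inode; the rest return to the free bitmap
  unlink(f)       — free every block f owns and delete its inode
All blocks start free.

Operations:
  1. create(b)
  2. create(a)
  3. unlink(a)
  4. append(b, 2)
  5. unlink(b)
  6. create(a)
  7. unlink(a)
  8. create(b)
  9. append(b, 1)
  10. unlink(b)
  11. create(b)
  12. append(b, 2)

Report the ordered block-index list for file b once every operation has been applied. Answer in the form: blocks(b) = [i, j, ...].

  1. create(b)  ⇒  F...........  {b→[0]}
  2. create(a)  ⇒  FF..........  {a→[1]; b→[0]}
  3. unlink(a)  ⇒  F...........  {b→[0]}
  4. append(b, 2)  ⇒  FFF.........  {b→[0, 1, 2]}
  5. unlink(b)  ⇒  ............  {}
  6. create(a)  ⇒  F...........  {a→[0]}
  7. unlink(a)  ⇒  ............  {}
  8. create(b)  ⇒  F...........  {b→[0]}
  9. append(b, 1)  ⇒  FF..........  {b→[0, 1]}
  10. unlink(b)  ⇒  ............  {}
  11. create(b)  ⇒  F...........  {b→[0]}
  12. append(b, 2)  ⇒  FFF.........  {b→[0, 1, 2]}

blocks(b) = [0, 1, 2]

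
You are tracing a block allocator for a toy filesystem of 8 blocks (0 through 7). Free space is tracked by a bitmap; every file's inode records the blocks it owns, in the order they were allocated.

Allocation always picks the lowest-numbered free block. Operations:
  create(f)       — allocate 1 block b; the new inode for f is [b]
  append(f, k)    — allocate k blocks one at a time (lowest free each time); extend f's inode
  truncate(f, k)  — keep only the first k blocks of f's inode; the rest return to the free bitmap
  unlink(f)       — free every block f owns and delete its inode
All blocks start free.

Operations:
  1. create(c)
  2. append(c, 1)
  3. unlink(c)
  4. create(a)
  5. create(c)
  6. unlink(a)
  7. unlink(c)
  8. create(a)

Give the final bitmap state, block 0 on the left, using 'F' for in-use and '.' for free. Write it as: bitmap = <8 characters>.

bitmap = F.......

after create(c) → c:[0]  free=[F.......]
after append(c, 1) → c:[0, 1]  free=[FF......]
after unlink(c) →   free=[........]
after create(a) → a:[0]  free=[F.......]
after create(c) → a:[0], c:[1]  free=[FF......]
after unlink(a) → c:[1]  free=[.F......]
after unlink(c) →   free=[........]
after create(a) → a:[0]  free=[F.......]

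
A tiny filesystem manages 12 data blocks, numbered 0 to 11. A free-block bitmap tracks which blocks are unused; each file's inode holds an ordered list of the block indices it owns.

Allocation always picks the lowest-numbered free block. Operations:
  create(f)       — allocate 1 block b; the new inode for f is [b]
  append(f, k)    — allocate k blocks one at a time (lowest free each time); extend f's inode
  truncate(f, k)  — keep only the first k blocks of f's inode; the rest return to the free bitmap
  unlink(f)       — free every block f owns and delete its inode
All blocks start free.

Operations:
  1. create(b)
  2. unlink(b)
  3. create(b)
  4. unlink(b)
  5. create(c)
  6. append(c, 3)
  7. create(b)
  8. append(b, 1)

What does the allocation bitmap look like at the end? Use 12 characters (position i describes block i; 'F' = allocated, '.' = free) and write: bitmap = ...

bitmap = FFFFFF......

  1. create(b)  ⇒  F...........  {b→[0]}
  2. unlink(b)  ⇒  ............  {}
  3. create(b)  ⇒  F...........  {b→[0]}
  4. unlink(b)  ⇒  ............  {}
  5. create(c)  ⇒  F...........  {c→[0]}
  6. append(c, 3)  ⇒  FFFF........  {c→[0, 1, 2, 3]}
  7. create(b)  ⇒  FFFFF.......  {b→[4]; c→[0, 1, 2, 3]}
  8. append(b, 1)  ⇒  FFFFFF......  {b→[4, 5]; c→[0, 1, 2, 3]}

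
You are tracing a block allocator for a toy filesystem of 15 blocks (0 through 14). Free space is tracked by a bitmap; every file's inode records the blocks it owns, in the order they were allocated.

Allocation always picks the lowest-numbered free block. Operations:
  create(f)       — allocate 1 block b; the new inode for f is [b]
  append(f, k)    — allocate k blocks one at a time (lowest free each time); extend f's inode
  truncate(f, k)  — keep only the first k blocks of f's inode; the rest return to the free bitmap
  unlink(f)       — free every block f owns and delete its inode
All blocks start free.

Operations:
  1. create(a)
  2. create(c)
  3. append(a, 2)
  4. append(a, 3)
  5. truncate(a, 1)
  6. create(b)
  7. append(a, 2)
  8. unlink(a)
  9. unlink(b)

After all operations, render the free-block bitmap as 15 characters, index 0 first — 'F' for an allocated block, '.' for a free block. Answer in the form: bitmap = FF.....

create(a): bitmap=F.............. | a=[0]
create(c): bitmap=FF............. | a=[0] c=[1]
append(a, 2): bitmap=FFFF........... | a=[0, 2, 3] c=[1]
append(a, 3): bitmap=FFFFFFF........ | a=[0, 2, 3, 4, 5, 6] c=[1]
truncate(a, 1): bitmap=FF............. | a=[0] c=[1]
create(b): bitmap=FFF............ | a=[0] b=[2] c=[1]
append(a, 2): bitmap=FFFFF.......... | a=[0, 3, 4] b=[2] c=[1]
unlink(a): bitmap=.FF............ | b=[2] c=[1]
unlink(b): bitmap=.F............. | c=[1]

bitmap = .F.............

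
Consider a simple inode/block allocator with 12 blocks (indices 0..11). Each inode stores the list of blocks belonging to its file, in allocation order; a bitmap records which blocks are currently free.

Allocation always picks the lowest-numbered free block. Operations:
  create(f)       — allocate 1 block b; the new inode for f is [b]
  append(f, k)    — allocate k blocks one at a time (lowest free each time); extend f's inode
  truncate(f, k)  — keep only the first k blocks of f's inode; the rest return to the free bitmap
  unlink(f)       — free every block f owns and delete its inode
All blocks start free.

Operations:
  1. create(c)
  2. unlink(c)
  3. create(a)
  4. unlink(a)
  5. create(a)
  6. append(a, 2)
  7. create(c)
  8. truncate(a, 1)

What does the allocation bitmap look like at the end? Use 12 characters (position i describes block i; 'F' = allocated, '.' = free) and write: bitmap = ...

  1. create(c)  ⇒  F...........  {c→[0]}
  2. unlink(c)  ⇒  ............  {}
  3. create(a)  ⇒  F...........  {a→[0]}
  4. unlink(a)  ⇒  ............  {}
  5. create(a)  ⇒  F...........  {a→[0]}
  6. append(a, 2)  ⇒  FFF.........  {a→[0, 1, 2]}
  7. create(c)  ⇒  FFFF........  {a→[0, 1, 2]; c→[3]}
  8. truncate(a, 1)  ⇒  F..F........  {a→[0]; c→[3]}

bitmap = F..F........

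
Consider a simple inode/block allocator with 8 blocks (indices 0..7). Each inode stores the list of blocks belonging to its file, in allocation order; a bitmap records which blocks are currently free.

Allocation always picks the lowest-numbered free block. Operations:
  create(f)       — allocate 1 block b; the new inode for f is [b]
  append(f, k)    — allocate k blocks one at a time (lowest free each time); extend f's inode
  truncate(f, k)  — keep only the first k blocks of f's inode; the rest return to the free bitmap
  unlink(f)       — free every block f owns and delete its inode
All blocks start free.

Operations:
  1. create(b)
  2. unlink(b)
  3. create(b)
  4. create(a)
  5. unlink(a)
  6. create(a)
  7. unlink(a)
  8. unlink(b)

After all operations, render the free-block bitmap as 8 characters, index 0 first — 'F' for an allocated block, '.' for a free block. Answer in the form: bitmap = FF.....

bitmap = ........

after create(b) → b:[0]  free=[F.......]
after unlink(b) →   free=[........]
after create(b) → b:[0]  free=[F.......]
after create(a) → a:[1], b:[0]  free=[FF......]
after unlink(a) → b:[0]  free=[F.......]
after create(a) → a:[1], b:[0]  free=[FF......]
after unlink(a) → b:[0]  free=[F.......]
after unlink(b) →   free=[........]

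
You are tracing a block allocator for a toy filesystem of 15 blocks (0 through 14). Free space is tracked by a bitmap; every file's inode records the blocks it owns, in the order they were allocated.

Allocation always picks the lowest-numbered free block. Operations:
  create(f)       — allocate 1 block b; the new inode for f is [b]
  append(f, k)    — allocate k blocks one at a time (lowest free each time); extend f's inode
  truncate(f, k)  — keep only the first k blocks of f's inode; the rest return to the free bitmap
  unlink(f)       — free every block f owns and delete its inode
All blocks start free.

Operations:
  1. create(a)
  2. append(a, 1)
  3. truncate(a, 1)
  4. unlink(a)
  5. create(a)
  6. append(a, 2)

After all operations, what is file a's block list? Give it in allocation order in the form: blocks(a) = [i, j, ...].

blocks(a) = [0, 1, 2]

[1] create(a) — a=0 (map F..............)
[2] append(a, 1) — a=0,1 (map FF.............)
[3] truncate(a, 1) — a=0 (map F..............)
[4] unlink(a) —  (map ...............)
[5] create(a) — a=0 (map F..............)
[6] append(a, 2) — a=0,1,2 (map FFF............)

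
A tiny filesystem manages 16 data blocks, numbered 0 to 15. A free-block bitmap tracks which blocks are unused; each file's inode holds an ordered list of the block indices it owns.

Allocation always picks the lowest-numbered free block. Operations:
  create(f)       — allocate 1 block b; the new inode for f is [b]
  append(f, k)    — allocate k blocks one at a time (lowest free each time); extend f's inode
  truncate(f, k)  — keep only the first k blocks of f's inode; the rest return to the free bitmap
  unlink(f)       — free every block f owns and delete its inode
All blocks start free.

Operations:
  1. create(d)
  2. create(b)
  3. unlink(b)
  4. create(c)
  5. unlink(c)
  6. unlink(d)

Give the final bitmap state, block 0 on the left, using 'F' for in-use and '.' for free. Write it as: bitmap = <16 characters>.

  1. create(d)  ⇒  F...............  {d→[0]}
  2. create(b)  ⇒  FF..............  {b→[1]; d→[0]}
  3. unlink(b)  ⇒  F...............  {d→[0]}
  4. create(c)  ⇒  FF..............  {c→[1]; d→[0]}
  5. unlink(c)  ⇒  F...............  {d→[0]}
  6. unlink(d)  ⇒  ................  {}

bitmap = ................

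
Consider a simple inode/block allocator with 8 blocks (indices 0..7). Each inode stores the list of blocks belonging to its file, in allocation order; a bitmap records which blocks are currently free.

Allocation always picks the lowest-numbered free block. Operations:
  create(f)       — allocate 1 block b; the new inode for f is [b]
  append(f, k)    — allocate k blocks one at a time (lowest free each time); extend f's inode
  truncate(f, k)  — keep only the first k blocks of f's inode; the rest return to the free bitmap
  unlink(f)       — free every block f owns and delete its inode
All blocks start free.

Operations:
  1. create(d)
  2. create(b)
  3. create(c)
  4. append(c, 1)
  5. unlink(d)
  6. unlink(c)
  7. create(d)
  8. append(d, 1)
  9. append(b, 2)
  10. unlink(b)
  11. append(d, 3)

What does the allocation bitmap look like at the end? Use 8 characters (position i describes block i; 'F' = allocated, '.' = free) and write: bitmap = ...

bitmap = FFFFF...

after create(d) → d:[0]  free=[F.......]
after create(b) → b:[1], d:[0]  free=[FF......]
after create(c) → b:[1], c:[2], d:[0]  free=[FFF.....]
after append(c, 1) → b:[1], c:[2, 3], d:[0]  free=[FFFF....]
after unlink(d) → b:[1], c:[2, 3]  free=[.FFF....]
after unlink(c) → b:[1]  free=[.F......]
after create(d) → b:[1], d:[0]  free=[FF......]
after append(d, 1) → b:[1], d:[0, 2]  free=[FFF.....]
after append(b, 2) → b:[1, 3, 4], d:[0, 2]  free=[FFFFF...]
after unlink(b) → d:[0, 2]  free=[F.F.....]
after append(d, 3) → d:[0, 2, 1, 3, 4]  free=[FFFFF...]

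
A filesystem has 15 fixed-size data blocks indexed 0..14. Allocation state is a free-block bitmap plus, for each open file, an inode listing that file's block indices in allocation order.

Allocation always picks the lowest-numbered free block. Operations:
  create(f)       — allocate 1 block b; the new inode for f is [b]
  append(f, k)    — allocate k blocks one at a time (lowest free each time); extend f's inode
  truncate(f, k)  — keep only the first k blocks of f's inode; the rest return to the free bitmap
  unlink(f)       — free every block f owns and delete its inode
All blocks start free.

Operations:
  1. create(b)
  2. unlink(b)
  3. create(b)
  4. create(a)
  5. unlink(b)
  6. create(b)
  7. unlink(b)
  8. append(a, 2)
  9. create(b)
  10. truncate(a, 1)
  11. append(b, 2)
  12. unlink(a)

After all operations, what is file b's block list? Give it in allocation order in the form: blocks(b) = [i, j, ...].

blocks(b) = [3, 0, 2]

  1. create(b)  ⇒  F..............  {b→[0]}
  2. unlink(b)  ⇒  ...............  {}
  3. create(b)  ⇒  F..............  {b→[0]}
  4. create(a)  ⇒  FF.............  {a→[1]; b→[0]}
  5. unlink(b)  ⇒  .F.............  {a→[1]}
  6. create(b)  ⇒  FF.............  {a→[1]; b→[0]}
  7. unlink(b)  ⇒  .F.............  {a→[1]}
  8. append(a, 2)  ⇒  FFF............  {a→[1, 0, 2]}
  9. create(b)  ⇒  FFFF...........  {a→[1, 0, 2]; b→[3]}
  10. truncate(a, 1)  ⇒  .F.F...........  {a→[1]; b→[3]}
  11. append(b, 2)  ⇒  FFFF...........  {a→[1]; b→[3, 0, 2]}
  12. unlink(a)  ⇒  F.FF...........  {b→[3, 0, 2]}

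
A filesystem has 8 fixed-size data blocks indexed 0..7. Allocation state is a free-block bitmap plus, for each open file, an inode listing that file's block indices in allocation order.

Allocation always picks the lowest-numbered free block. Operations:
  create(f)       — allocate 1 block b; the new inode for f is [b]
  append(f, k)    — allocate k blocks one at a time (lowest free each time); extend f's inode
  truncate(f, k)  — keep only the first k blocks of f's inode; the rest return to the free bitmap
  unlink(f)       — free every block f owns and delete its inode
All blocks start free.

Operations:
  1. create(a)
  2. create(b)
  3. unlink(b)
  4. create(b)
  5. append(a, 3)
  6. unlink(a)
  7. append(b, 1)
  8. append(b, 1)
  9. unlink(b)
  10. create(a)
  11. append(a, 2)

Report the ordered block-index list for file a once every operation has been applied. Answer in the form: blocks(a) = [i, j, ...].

blocks(a) = [0, 1, 2]

  1. create(a)  ⇒  F.......  {a→[0]}
  2. create(b)  ⇒  FF......  {a→[0]; b→[1]}
  3. unlink(b)  ⇒  F.......  {a→[0]}
  4. create(b)  ⇒  FF......  {a→[0]; b→[1]}
  5. append(a, 3)  ⇒  FFFFF...  {a→[0, 2, 3, 4]; b→[1]}
  6. unlink(a)  ⇒  .F......  {b→[1]}
  7. append(b, 1)  ⇒  FF......  {b→[1, 0]}
  8. append(b, 1)  ⇒  FFF.....  {b→[1, 0, 2]}
  9. unlink(b)  ⇒  ........  {}
  10. create(a)  ⇒  F.......  {a→[0]}
  11. append(a, 2)  ⇒  FFF.....  {a→[0, 1, 2]}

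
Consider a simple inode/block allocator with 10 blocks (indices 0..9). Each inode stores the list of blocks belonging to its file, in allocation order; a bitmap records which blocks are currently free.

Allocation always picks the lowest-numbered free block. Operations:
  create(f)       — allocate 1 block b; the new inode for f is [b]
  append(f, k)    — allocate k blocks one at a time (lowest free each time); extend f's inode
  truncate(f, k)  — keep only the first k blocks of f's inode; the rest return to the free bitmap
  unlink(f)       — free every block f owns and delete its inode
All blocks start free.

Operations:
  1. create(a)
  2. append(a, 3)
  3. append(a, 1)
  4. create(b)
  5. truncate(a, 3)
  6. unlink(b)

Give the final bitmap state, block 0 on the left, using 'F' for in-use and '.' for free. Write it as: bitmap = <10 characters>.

bitmap = FFF.......

after create(a) → a:[0]  free=[F.........]
after append(a, 3) → a:[0, 1, 2, 3]  free=[FFFF......]
after append(a, 1) → a:[0, 1, 2, 3, 4]  free=[FFFFF.....]
after create(b) → a:[0, 1, 2, 3, 4], b:[5]  free=[FFFFFF....]
after truncate(a, 3) → a:[0, 1, 2], b:[5]  free=[FFF..F....]
after unlink(b) → a:[0, 1, 2]  free=[FFF.......]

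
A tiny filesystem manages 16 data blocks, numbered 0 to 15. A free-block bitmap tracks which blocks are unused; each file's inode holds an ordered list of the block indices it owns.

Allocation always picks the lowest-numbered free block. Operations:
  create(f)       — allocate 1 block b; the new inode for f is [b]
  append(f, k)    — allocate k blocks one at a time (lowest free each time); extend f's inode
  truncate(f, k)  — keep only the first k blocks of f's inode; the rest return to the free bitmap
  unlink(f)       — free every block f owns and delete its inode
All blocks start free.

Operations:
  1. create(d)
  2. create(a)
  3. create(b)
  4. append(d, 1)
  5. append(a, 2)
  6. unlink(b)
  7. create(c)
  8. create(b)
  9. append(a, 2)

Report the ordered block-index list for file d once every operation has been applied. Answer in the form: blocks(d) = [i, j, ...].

after create(d) → d:[0]  free=[F...............]
after create(a) → a:[1], d:[0]  free=[FF..............]
after create(b) → a:[1], b:[2], d:[0]  free=[FFF.............]
after append(d, 1) → a:[1], b:[2], d:[0, 3]  free=[FFFF............]
after append(a, 2) → a:[1, 4, 5], b:[2], d:[0, 3]  free=[FFFFFF..........]
after unlink(b) → a:[1, 4, 5], d:[0, 3]  free=[FF.FFF..........]
after create(c) → a:[1, 4, 5], c:[2], d:[0, 3]  free=[FFFFFF..........]
after create(b) → a:[1, 4, 5], b:[6], c:[2], d:[0, 3]  free=[FFFFFFF.........]
after append(a, 2) → a:[1, 4, 5, 7, 8], b:[6], c:[2], d:[0, 3]  free=[FFFFFFFFF.......]

blocks(d) = [0, 3]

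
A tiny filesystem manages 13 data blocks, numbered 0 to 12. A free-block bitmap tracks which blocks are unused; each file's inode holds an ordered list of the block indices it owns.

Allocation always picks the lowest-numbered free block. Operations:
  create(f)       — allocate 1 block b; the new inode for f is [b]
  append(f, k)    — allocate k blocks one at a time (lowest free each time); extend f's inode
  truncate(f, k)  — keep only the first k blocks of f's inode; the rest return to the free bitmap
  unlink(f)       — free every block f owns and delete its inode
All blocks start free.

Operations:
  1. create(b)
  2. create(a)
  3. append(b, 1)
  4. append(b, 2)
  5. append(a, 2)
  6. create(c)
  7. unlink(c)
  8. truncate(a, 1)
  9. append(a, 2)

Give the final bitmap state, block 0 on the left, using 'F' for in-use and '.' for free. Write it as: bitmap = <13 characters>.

bitmap = FFFFFFF......

create(b): bitmap=F............ | b=[0]
create(a): bitmap=FF........... | a=[1] b=[0]
append(b, 1): bitmap=FFF.......... | a=[1] b=[0, 2]
append(b, 2): bitmap=FFFFF........ | a=[1] b=[0, 2, 3, 4]
append(a, 2): bitmap=FFFFFFF...... | a=[1, 5, 6] b=[0, 2, 3, 4]
create(c): bitmap=FFFFFFFF..... | a=[1, 5, 6] b=[0, 2, 3, 4] c=[7]
unlink(c): bitmap=FFFFFFF...... | a=[1, 5, 6] b=[0, 2, 3, 4]
truncate(a, 1): bitmap=FFFFF........ | a=[1] b=[0, 2, 3, 4]
append(a, 2): bitmap=FFFFFFF...... | a=[1, 5, 6] b=[0, 2, 3, 4]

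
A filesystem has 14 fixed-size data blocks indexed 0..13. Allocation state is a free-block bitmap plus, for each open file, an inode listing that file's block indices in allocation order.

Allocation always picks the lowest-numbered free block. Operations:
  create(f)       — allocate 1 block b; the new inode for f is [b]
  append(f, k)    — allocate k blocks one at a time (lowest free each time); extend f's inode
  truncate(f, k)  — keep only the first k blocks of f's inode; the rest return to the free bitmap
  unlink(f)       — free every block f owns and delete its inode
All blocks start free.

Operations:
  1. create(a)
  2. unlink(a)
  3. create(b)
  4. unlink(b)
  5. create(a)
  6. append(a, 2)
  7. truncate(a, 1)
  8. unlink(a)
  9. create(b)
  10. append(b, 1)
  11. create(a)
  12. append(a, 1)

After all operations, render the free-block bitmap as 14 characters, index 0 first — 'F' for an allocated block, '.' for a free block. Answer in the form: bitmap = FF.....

  1. create(a)  ⇒  F.............  {a→[0]}
  2. unlink(a)  ⇒  ..............  {}
  3. create(b)  ⇒  F.............  {b→[0]}
  4. unlink(b)  ⇒  ..............  {}
  5. create(a)  ⇒  F.............  {a→[0]}
  6. append(a, 2)  ⇒  FFF...........  {a→[0, 1, 2]}
  7. truncate(a, 1)  ⇒  F.............  {a→[0]}
  8. unlink(a)  ⇒  ..............  {}
  9. create(b)  ⇒  F.............  {b→[0]}
  10. append(b, 1)  ⇒  FF............  {b→[0, 1]}
  11. create(a)  ⇒  FFF...........  {a→[2]; b→[0, 1]}
  12. append(a, 1)  ⇒  FFFF..........  {a→[2, 3]; b→[0, 1]}

bitmap = FFFF..........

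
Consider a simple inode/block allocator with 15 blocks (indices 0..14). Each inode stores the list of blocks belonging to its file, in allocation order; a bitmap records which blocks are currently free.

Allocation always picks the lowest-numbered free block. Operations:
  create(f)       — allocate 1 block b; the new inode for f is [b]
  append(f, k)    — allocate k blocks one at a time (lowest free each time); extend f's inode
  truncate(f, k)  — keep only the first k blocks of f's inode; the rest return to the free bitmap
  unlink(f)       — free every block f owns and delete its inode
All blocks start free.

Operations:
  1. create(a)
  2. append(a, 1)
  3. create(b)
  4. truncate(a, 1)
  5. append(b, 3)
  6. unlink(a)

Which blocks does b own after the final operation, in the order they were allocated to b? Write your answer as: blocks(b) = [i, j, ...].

  1. create(a)  ⇒  F..............  {a→[0]}
  2. append(a, 1)  ⇒  FF.............  {a→[0, 1]}
  3. create(b)  ⇒  FFF............  {a→[0, 1]; b→[2]}
  4. truncate(a, 1)  ⇒  F.F............  {a→[0]; b→[2]}
  5. append(b, 3)  ⇒  FFFFF..........  {a→[0]; b→[2, 1, 3, 4]}
  6. unlink(a)  ⇒  .FFFF..........  {b→[2, 1, 3, 4]}

blocks(b) = [2, 1, 3, 4]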